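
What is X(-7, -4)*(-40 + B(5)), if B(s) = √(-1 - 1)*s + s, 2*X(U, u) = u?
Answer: 70 - 10*I*√2 ≈ 70.0 - 14.142*I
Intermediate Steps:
X(U, u) = u/2
B(s) = s + I*s*√2 (B(s) = √(-2)*s + s = (I*√2)*s + s = I*s*√2 + s = s + I*s*√2)
X(-7, -4)*(-40 + B(5)) = ((½)*(-4))*(-40 + 5*(1 + I*√2)) = -2*(-40 + (5 + 5*I*√2)) = -2*(-35 + 5*I*√2) = 70 - 10*I*√2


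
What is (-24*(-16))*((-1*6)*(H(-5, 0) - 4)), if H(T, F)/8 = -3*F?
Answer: 9216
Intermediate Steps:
H(T, F) = -24*F (H(T, F) = 8*(-3*F) = -24*F)
(-24*(-16))*((-1*6)*(H(-5, 0) - 4)) = (-24*(-16))*((-1*6)*(-24*0 - 4)) = 384*(-6*(0 - 4)) = 384*(-6*(-4)) = 384*24 = 9216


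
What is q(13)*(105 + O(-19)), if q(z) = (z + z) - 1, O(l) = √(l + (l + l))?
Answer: 2625 + 25*I*√57 ≈ 2625.0 + 188.75*I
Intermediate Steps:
O(l) = √3*√l (O(l) = √(l + 2*l) = √(3*l) = √3*√l)
q(z) = -1 + 2*z (q(z) = 2*z - 1 = -1 + 2*z)
q(13)*(105 + O(-19)) = (-1 + 2*13)*(105 + √3*√(-19)) = (-1 + 26)*(105 + √3*(I*√19)) = 25*(105 + I*√57) = 2625 + 25*I*√57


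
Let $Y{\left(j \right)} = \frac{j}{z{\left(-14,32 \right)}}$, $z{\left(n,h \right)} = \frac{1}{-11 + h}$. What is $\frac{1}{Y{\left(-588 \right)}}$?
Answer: $- \frac{1}{12348} \approx -8.0985 \cdot 10^{-5}$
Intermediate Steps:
$Y{\left(j \right)} = 21 j$ ($Y{\left(j \right)} = \frac{j}{\frac{1}{-11 + 32}} = \frac{j}{\frac{1}{21}} = j \frac{1}{\frac{1}{21}} = j 21 = 21 j$)
$\frac{1}{Y{\left(-588 \right)}} = \frac{1}{21 \left(-588\right)} = \frac{1}{-12348} = - \frac{1}{12348}$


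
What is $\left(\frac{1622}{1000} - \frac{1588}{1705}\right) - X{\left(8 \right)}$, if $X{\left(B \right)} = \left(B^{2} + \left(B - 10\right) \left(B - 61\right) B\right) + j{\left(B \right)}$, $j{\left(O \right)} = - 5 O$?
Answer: $- \frac{148558249}{170500} \approx -871.31$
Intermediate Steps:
$X{\left(B \right)} = B^{2} - 5 B + B \left(-61 + B\right) \left(-10 + B\right)$ ($X{\left(B \right)} = \left(B^{2} + \left(B - 10\right) \left(B - 61\right) B\right) - 5 B = \left(B^{2} + \left(-10 + B\right) \left(-61 + B\right) B\right) - 5 B = \left(B^{2} + \left(-61 + B\right) \left(-10 + B\right) B\right) - 5 B = \left(B^{2} + B \left(-61 + B\right) \left(-10 + B\right)\right) - 5 B = B^{2} - 5 B + B \left(-61 + B\right) \left(-10 + B\right)$)
$\left(\frac{1622}{1000} - \frac{1588}{1705}\right) - X{\left(8 \right)} = \left(\frac{1622}{1000} - \frac{1588}{1705}\right) - 8 \left(605 + 8^{2} - 560\right) = \left(1622 \cdot \frac{1}{1000} - \frac{1588}{1705}\right) - 8 \left(605 + 64 - 560\right) = \left(\frac{811}{500} - \frac{1588}{1705}\right) - 8 \cdot 109 = \frac{117751}{170500} - 872 = - \frac{148558249}{170500}$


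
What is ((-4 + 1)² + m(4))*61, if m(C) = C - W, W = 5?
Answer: 488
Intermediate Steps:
m(C) = -5 + C (m(C) = C - 1*5 = C - 5 = -5 + C)
((-4 + 1)² + m(4))*61 = ((-4 + 1)² + (-5 + 4))*61 = ((-3)² - 1)*61 = (9 - 1)*61 = 8*61 = 488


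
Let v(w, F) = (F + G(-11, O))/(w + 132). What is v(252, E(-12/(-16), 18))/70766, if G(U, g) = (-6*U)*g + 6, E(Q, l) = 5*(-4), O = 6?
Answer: 191/13587072 ≈ 1.4057e-5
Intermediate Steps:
E(Q, l) = -20
G(U, g) = 6 - 6*U*g (G(U, g) = -6*U*g + 6 = 6 - 6*U*g)
v(w, F) = (402 + F)/(132 + w) (v(w, F) = (F + (6 - 6*(-11)*6))/(w + 132) = (F + (6 + 396))/(132 + w) = (F + 402)/(132 + w) = (402 + F)/(132 + w))
v(252, E(-12/(-16), 18))/70766 = ((402 - 20)/(132 + 252))/70766 = (382/384)*(1/70766) = ((1/384)*382)*(1/70766) = (191/192)*(1/70766) = 191/13587072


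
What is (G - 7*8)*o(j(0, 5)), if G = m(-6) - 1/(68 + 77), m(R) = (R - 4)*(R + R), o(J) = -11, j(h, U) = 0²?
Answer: -102069/145 ≈ -703.92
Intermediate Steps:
j(h, U) = 0
m(R) = 2*R*(-4 + R) (m(R) = (-4 + R)*(2*R) = 2*R*(-4 + R))
G = 17399/145 (G = 2*(-6)*(-4 - 6) - 1/(68 + 77) = 2*(-6)*(-10) - 1/145 = 120 - 1*1/145 = 120 - 1/145 = 17399/145 ≈ 119.99)
(G - 7*8)*o(j(0, 5)) = (17399/145 - 7*8)*(-11) = (17399/145 - 56)*(-11) = (9279/145)*(-11) = -102069/145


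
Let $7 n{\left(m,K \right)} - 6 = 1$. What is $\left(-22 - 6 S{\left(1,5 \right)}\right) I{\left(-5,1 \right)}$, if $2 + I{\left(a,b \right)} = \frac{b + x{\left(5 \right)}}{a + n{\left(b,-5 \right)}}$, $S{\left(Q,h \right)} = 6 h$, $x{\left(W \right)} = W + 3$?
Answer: $\frac{1717}{2} \approx 858.5$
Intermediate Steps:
$x{\left(W \right)} = 3 + W$
$n{\left(m,K \right)} = 1$ ($n{\left(m,K \right)} = \frac{6}{7} + \frac{1}{7} \cdot 1 = \frac{6}{7} + \frac{1}{7} = 1$)
$I{\left(a,b \right)} = -2 + \frac{8 + b}{1 + a}$ ($I{\left(a,b \right)} = -2 + \frac{b + \left(3 + 5\right)}{a + 1} = -2 + \frac{b + 8}{1 + a} = -2 + \frac{8 + b}{1 + a}$)
$\left(-22 - 6 S{\left(1,5 \right)}\right) I{\left(-5,1 \right)} = \left(-22 - 6 \cdot 6 \cdot 5\right) \frac{6 + 1 - -10}{1 - 5} = \left(-22 - 180\right) \frac{6 + 1 + 10}{-4} = \left(-22 - 180\right) \left(\left(- \frac{1}{4}\right) 17\right) = \left(-202\right) \left(- \frac{17}{4}\right) = \frac{1717}{2}$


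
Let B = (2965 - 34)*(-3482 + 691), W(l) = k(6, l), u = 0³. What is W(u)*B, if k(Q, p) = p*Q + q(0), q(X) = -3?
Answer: 24541263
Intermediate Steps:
k(Q, p) = -3 + Q*p (k(Q, p) = p*Q - 3 = Q*p - 3 = -3 + Q*p)
u = 0
W(l) = -3 + 6*l
B = -8180421 (B = 2931*(-2791) = -8180421)
W(u)*B = (-3 + 6*0)*(-8180421) = (-3 + 0)*(-8180421) = -3*(-8180421) = 24541263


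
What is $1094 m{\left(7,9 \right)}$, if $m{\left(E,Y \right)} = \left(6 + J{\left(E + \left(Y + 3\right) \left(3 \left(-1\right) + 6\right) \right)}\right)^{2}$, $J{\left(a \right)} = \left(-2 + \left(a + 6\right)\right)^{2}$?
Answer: $5367410150$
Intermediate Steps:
$J{\left(a \right)} = \left(4 + a\right)^{2}$ ($J{\left(a \right)} = \left(-2 + \left(6 + a\right)\right)^{2} = \left(4 + a\right)^{2}$)
$m{\left(E,Y \right)} = \left(6 + \left(13 + E + 3 Y\right)^{2}\right)^{2}$ ($m{\left(E,Y \right)} = \left(6 + \left(4 + \left(E + \left(Y + 3\right) \left(3 \left(-1\right) + 6\right)\right)\right)^{2}\right)^{2} = \left(6 + \left(4 + \left(E + \left(3 + Y\right) \left(-3 + 6\right)\right)\right)^{2}\right)^{2} = \left(6 + \left(4 + \left(E + \left(3 + Y\right) 3\right)\right)^{2}\right)^{2} = \left(6 + \left(4 + \left(E + \left(9 + 3 Y\right)\right)\right)^{2}\right)^{2} = \left(6 + \left(4 + \left(9 + E + 3 Y\right)\right)^{2}\right)^{2} = \left(6 + \left(13 + E + 3 Y\right)^{2}\right)^{2}$)
$1094 m{\left(7,9 \right)} = 1094 \left(6 + \left(13 + 7 + 3 \cdot 9\right)^{2}\right)^{2} = 1094 \left(6 + \left(13 + 7 + 27\right)^{2}\right)^{2} = 1094 \left(6 + 47^{2}\right)^{2} = 1094 \left(6 + 2209\right)^{2} = 1094 \cdot 2215^{2} = 1094 \cdot 4906225 = 5367410150$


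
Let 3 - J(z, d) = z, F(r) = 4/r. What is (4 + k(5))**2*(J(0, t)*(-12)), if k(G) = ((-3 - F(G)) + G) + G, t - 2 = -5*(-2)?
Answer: -93636/25 ≈ -3745.4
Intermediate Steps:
t = 12 (t = 2 - 5*(-2) = 2 + 10 = 12)
J(z, d) = 3 - z
k(G) = -3 - 4/G + 2*G (k(G) = ((-3 - 4/G) + G) + G = (-3 + G - 4/G) + G = -3 - 4/G + 2*G)
(4 + k(5))**2*(J(0, t)*(-12)) = (4 + (-3 - 4/5 + 2*5))**2*((3 - 1*0)*(-12)) = (4 + (-3 - 4*1/5 + 10))**2*((3 + 0)*(-12)) = (4 + (-3 - 4/5 + 10))**2*(3*(-12)) = (4 + 31/5)**2*(-36) = (51/5)**2*(-36) = (2601/25)*(-36) = -93636/25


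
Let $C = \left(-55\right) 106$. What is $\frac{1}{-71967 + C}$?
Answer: $- \frac{1}{77797} \approx -1.2854 \cdot 10^{-5}$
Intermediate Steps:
$C = -5830$
$\frac{1}{-71967 + C} = \frac{1}{-71967 - 5830} = \frac{1}{-77797} = - \frac{1}{77797}$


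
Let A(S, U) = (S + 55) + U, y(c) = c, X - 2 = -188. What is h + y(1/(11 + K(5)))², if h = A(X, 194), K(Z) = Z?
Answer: 16129/256 ≈ 63.004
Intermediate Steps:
X = -186 (X = 2 - 188 = -186)
A(S, U) = 55 + S + U (A(S, U) = (55 + S) + U = 55 + S + U)
h = 63 (h = 55 - 186 + 194 = 63)
h + y(1/(11 + K(5)))² = 63 + (1/(11 + 5))² = 63 + (1/16)² = 63 + 1/256 = 16129/256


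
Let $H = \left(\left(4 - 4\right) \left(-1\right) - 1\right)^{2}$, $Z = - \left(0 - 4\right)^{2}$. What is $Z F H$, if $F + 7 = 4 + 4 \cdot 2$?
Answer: $-80$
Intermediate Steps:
$F = 5$ ($F = -7 + \left(4 + 4 \cdot 2\right) = -7 + \left(4 + 8\right) = -7 + 12 = 5$)
$Z = -16$ ($Z = - \left(-4\right)^{2} = \left(-1\right) 16 = -16$)
$H = 1$ ($H = \left(0 \left(-1\right) - 1\right)^{2} = \left(0 - 1\right)^{2} = \left(-1\right)^{2} = 1$)
$Z F H = \left(-16\right) 5 \cdot 1 = \left(-80\right) 1 = -80$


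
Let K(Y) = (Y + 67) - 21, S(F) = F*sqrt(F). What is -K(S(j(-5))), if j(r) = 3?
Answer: -46 - 3*sqrt(3) ≈ -51.196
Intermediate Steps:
S(F) = F**(3/2)
K(Y) = 46 + Y (K(Y) = (67 + Y) - 21 = 46 + Y)
-K(S(j(-5))) = -(46 + 3**(3/2)) = -(46 + 3*sqrt(3)) = -46 - 3*sqrt(3)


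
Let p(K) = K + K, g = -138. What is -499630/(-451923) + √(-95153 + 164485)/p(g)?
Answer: 499630/451923 - √17333/138 ≈ 0.15154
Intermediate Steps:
p(K) = 2*K
-499630/(-451923) + √(-95153 + 164485)/p(g) = -499630/(-451923) + √(-95153 + 164485)/((2*(-138))) = -499630*(-1/451923) + √69332/(-276) = 499630/451923 + (2*√17333)*(-1/276) = 499630/451923 - √17333/138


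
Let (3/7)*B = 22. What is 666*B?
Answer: 34188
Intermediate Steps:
B = 154/3 (B = (7/3)*22 = 154/3 ≈ 51.333)
666*B = 666*(154/3) = 34188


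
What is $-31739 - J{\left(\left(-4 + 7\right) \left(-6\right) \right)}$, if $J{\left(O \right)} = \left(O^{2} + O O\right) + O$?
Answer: $-32369$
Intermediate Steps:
$J{\left(O \right)} = O + 2 O^{2}$ ($J{\left(O \right)} = \left(O^{2} + O^{2}\right) + O = 2 O^{2} + O = O + 2 O^{2}$)
$-31739 - J{\left(\left(-4 + 7\right) \left(-6\right) \right)} = -31739 - \left(-4 + 7\right) \left(-6\right) \left(1 + 2 \left(-4 + 7\right) \left(-6\right)\right) = -31739 - 3 \left(-6\right) \left(1 + 2 \cdot 3 \left(-6\right)\right) = -31739 - - 18 \left(1 + 2 \left(-18\right)\right) = -31739 - - 18 \left(1 - 36\right) = -31739 - \left(-18\right) \left(-35\right) = -31739 - 630 = -32369$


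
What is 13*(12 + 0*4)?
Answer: 156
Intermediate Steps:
13*(12 + 0*4) = 13*(12 + 0) = 13*12 = 156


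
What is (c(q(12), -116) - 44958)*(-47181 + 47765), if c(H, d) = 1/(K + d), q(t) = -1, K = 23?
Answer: -2441759480/93 ≈ -2.6255e+7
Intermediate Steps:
c(H, d) = 1/(23 + d)
(c(q(12), -116) - 44958)*(-47181 + 47765) = (1/(23 - 116) - 44958)*(-47181 + 47765) = (1/(-93) - 44958)*584 = (-1/93 - 44958)*584 = -4181095/93*584 = -2441759480/93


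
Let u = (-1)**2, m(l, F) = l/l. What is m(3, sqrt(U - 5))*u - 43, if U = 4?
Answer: -42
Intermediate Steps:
m(l, F) = 1
u = 1
m(3, sqrt(U - 5))*u - 43 = 1*1 - 43 = 1 - 43 = -42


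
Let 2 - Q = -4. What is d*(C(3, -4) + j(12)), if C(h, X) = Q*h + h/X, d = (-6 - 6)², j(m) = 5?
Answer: 3204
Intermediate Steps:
Q = 6 (Q = 2 - 1*(-4) = 2 + 4 = 6)
d = 144 (d = (-12)² = 144)
C(h, X) = 6*h + h/X
d*(C(3, -4) + j(12)) = 144*((6*3 + 3/(-4)) + 5) = 144*((18 + 3*(-¼)) + 5) = 144*((18 - ¾) + 5) = 144*(69/4 + 5) = 144*(89/4) = 3204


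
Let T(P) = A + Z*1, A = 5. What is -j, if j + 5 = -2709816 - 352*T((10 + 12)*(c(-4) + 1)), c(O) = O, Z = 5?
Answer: 2713341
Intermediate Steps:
T(P) = 10 (T(P) = 5 + 5*1 = 5 + 5 = 10)
j = -2713341 (j = -5 + (-2709816 - 352*10) = -5 + (-2709816 - 3520) = -5 - 2713336 = -2713341)
-j = -1*(-2713341) = 2713341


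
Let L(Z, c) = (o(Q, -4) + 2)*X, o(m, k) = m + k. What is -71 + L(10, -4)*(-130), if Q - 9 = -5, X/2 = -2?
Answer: 969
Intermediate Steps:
X = -4 (X = 2*(-2) = -4)
Q = 4 (Q = 9 - 5 = 4)
o(m, k) = k + m
L(Z, c) = -8 (L(Z, c) = ((-4 + 4) + 2)*(-4) = (0 + 2)*(-4) = 2*(-4) = -8)
-71 + L(10, -4)*(-130) = -71 - 8*(-130) = -71 + 1040 = 969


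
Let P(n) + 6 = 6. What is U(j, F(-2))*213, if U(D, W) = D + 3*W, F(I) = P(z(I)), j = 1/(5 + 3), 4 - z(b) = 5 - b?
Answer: 213/8 ≈ 26.625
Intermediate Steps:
z(b) = -1 + b (z(b) = 4 - (5 - b) = 4 + (-5 + b) = -1 + b)
P(n) = 0 (P(n) = -6 + 6 = 0)
j = 1/8 ≈ 0.12500
F(I) = 0
U(j, F(-2))*213 = (1/8 + 3*0)*213 = (1/8 + 0)*213 = (1/8)*213 = 213/8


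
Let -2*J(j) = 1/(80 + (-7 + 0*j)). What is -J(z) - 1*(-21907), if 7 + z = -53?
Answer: 3198423/146 ≈ 21907.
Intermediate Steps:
z = -60 (z = -7 - 53 = -60)
J(j) = -1/146 (J(j) = -1/(2*(80 + (-7 + 0*j))) = -1/(2*(80 + (-7 + 0))) = -1/(2*(80 - 7)) = -1/2/73 = -1/2*1/73 = -1/146)
-J(z) - 1*(-21907) = -1*(-1/146) - 1*(-21907) = 1/146 + 21907 = 3198423/146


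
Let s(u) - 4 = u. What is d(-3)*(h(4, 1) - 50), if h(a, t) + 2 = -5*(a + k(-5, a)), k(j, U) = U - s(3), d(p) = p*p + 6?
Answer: -855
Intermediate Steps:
d(p) = 6 + p² (d(p) = p² + 6 = 6 + p²)
s(u) = 4 + u
k(j, U) = -7 + U (k(j, U) = U - (4 + 3) = U - 1*7 = U - 7 = -7 + U)
h(a, t) = 33 - 10*a (h(a, t) = -2 - 5*(a + (-7 + a)) = -2 - 5*(-7 + 2*a) = -2 + (35 - 10*a) = 33 - 10*a)
d(-3)*(h(4, 1) - 50) = (6 + (-3)²)*((33 - 10*4) - 50) = (6 + 9)*((33 - 40) - 50) = 15*(-7 - 50) = 15*(-57) = -855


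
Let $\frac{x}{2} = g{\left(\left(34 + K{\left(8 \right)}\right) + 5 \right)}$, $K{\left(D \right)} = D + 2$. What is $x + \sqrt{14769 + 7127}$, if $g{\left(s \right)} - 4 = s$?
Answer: $106 + 2 \sqrt{5474} \approx 253.97$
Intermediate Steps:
$K{\left(D \right)} = 2 + D$
$g{\left(s \right)} = 4 + s$
$x = 106$ ($x = 2 \left(4 + \left(\left(34 + \left(2 + 8\right)\right) + 5\right)\right) = 2 \left(4 + \left(\left(34 + 10\right) + 5\right)\right) = 2 \left(4 + \left(44 + 5\right)\right) = 2 \left(4 + 49\right) = 2 \cdot 53 = 106$)
$x + \sqrt{14769 + 7127} = 106 + \sqrt{14769 + 7127} = 106 + \sqrt{21896} = 106 + 2 \sqrt{5474}$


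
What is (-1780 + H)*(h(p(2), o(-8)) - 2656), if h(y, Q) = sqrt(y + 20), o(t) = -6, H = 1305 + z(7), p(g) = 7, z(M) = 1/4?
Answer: 1260936 - 5697*sqrt(3)/4 ≈ 1.2585e+6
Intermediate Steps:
z(M) = 1/4
H = 5221/4 (H = 1305 + 1/4 = 5221/4 ≈ 1305.3)
h(y, Q) = sqrt(20 + y)
(-1780 + H)*(h(p(2), o(-8)) - 2656) = (-1780 + 5221/4)*(sqrt(20 + 7) - 2656) = -1899*(sqrt(27) - 2656)/4 = -1899*(3*sqrt(3) - 2656)/4 = -1899*(-2656 + 3*sqrt(3))/4 = 1260936 - 5697*sqrt(3)/4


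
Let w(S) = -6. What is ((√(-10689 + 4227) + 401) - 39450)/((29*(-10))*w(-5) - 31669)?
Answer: 39049/29929 - 3*I*√718/29929 ≈ 1.3047 - 0.0026859*I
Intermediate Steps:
((√(-10689 + 4227) + 401) - 39450)/((29*(-10))*w(-5) - 31669) = ((√(-10689 + 4227) + 401) - 39450)/((29*(-10))*(-6) - 31669) = ((√(-6462) + 401) - 39450)/(-290*(-6) - 31669) = ((3*I*√718 + 401) - 39450)/(1740 - 31669) = ((401 + 3*I*√718) - 39450)/(-29929) = (-39049 + 3*I*√718)*(-1/29929) = 39049/29929 - 3*I*√718/29929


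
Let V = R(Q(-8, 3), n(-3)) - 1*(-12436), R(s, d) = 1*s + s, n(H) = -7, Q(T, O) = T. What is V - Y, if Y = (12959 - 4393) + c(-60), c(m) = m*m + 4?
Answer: 250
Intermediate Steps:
R(s, d) = 2*s (R(s, d) = s + s = 2*s)
c(m) = 4 + m² (c(m) = m² + 4 = 4 + m²)
V = 12420 (V = 2*(-8) - 1*(-12436) = -16 + 12436 = 12420)
Y = 12170 (Y = (12959 - 4393) + (4 + (-60)²) = 8566 + (4 + 3600) = 8566 + 3604 = 12170)
V - Y = 12420 - 1*12170 = 12420 - 12170 = 250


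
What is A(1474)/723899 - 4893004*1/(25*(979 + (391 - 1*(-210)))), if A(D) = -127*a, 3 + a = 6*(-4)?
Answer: -885476314274/7148502625 ≈ -123.87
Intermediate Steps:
a = -27 (a = -3 + 6*(-4) = -3 - 24 = -27)
A(D) = 3429 (A(D) = -127*(-27) = 3429)
A(1474)/723899 - 4893004*1/(25*(979 + (391 - 1*(-210)))) = 3429/723899 - 4893004*1/(25*(979 + (391 - 1*(-210)))) = 3429*(1/723899) - 4893004*1/(25*(979 + (391 + 210))) = 3429/723899 - 4893004*1/(25*(979 + 601)) = 3429/723899 - 4893004/(25*1580) = 3429/723899 - 4893004/39500 = 3429/723899 - 4893004*1/39500 = 3429/723899 - 1223251/9875 = -885476314274/7148502625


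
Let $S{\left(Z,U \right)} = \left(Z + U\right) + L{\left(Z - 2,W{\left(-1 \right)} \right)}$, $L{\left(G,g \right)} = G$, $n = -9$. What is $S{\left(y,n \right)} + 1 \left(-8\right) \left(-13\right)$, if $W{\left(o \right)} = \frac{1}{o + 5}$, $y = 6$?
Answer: $105$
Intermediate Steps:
$W{\left(o \right)} = \frac{1}{5 + o}$
$S{\left(Z,U \right)} = -2 + U + 2 Z$ ($S{\left(Z,U \right)} = \left(Z + U\right) + \left(Z - 2\right) = \left(U + Z\right) + \left(-2 + Z\right) = -2 + U + 2 Z$)
$S{\left(y,n \right)} + 1 \left(-8\right) \left(-13\right) = \left(-2 - 9 + 2 \cdot 6\right) + 1 \left(-8\right) \left(-13\right) = \left(-2 - 9 + 12\right) - -104 = 1 + 104 = 105$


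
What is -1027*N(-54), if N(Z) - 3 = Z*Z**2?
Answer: 161712447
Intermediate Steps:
N(Z) = 3 + Z**3 (N(Z) = 3 + Z*Z**2 = 3 + Z**3)
-1027*N(-54) = -1027*(3 + (-54)**3) = -1027*(3 - 157464) = -1027*(-157461) = 161712447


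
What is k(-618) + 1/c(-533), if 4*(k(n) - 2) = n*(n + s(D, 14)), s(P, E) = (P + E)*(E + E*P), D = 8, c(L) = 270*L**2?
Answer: -25526410847729/76704030 ≈ -3.3279e+5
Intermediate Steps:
s(P, E) = (E + P)*(E + E*P)
k(n) = 2 + n*(2772 + n)/4 (k(n) = 2 + (n*(n + 14*(14 + 8 + 8**2 + 14*8)))/4 = 2 + (n*(n + 14*(14 + 8 + 64 + 112)))/4 = 2 + (n*(n + 14*198))/4 = 2 + (n*(n + 2772))/4 = 2 + (n*(2772 + n))/4 = 2 + n*(2772 + n)/4)
k(-618) + 1/c(-533) = (2 + 693*(-618) + (1/4)*(-618)**2) + 1/(270*(-533)**2) = (2 - 428274 + (1/4)*381924) + 1/(270*284089) = (2 - 428274 + 95481) + 1/76704030 = -332791 + 1/76704030 = -25526410847729/76704030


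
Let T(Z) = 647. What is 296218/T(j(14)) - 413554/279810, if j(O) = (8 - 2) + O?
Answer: 41308594571/90518535 ≈ 456.35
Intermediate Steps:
j(O) = 6 + O
296218/T(j(14)) - 413554/279810 = 296218/647 - 413554/279810 = 296218*(1/647) - 413554*1/279810 = 296218/647 - 206777/139905 = 41308594571/90518535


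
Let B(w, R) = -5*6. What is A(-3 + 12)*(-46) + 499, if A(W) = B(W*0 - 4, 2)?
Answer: 1879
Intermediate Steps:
B(w, R) = -30
A(W) = -30
A(-3 + 12)*(-46) + 499 = -30*(-46) + 499 = 1380 + 499 = 1879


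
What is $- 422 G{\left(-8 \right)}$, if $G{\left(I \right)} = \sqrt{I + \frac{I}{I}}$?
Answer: $- 422 i \sqrt{7} \approx - 1116.5 i$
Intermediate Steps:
$G{\left(I \right)} = \sqrt{1 + I}$ ($G{\left(I \right)} = \sqrt{I + 1} = \sqrt{1 + I}$)
$- 422 G{\left(-8 \right)} = - 422 \sqrt{1 - 8} = - 422 \sqrt{-7} = - 422 i \sqrt{7}$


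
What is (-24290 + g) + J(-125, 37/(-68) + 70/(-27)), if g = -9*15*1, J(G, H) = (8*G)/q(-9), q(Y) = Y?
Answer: -218825/9 ≈ -24314.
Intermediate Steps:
J(G, H) = -8*G/9 (J(G, H) = (8*G)/(-9) = (8*G)*(-⅑) = -8*G/9)
g = -135 (g = -135*1 = -135)
(-24290 + g) + J(-125, 37/(-68) + 70/(-27)) = (-24290 - 135) - 8/9*(-125) = -24425 + 1000/9 = -218825/9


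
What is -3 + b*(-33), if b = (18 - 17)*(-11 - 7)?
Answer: 591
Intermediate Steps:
b = -18 (b = 1*(-18) = -18)
-3 + b*(-33) = -3 - 18*(-33) = -3 + 594 = 591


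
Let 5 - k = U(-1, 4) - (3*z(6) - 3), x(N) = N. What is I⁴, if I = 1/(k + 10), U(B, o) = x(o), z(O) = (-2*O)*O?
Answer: 1/1871773696 ≈ 5.3425e-10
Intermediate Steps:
z(O) = -2*O²
U(B, o) = o
k = -218 (k = 5 - (4 - (3*(-2*6²) - 3)) = 5 - (4 - (3*(-2*36) - 3)) = 5 - (4 - (3*(-72) - 3)) = 5 - (4 - (-216 - 3)) = 5 - (4 - 1*(-219)) = 5 - (4 + 219) = 5 - 1*223 = 5 - 223 = -218)
I = -1/208 (I = 1/(-218 + 10) = 1/(-208) = -1/208 ≈ -0.0048077)
I⁴ = (-1/208)⁴ = 1/1871773696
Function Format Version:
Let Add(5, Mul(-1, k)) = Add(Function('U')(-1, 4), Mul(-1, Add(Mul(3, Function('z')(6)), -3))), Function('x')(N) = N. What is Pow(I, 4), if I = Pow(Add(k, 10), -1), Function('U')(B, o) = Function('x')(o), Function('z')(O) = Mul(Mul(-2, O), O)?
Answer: Rational(1, 1871773696) ≈ 5.3425e-10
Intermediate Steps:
Function('z')(O) = Mul(-2, Pow(O, 2))
Function('U')(B, o) = o
k = -218 (k = Add(5, Mul(-1, Add(4, Mul(-1, Add(Mul(3, Mul(-2, Pow(6, 2))), -3))))) = Add(5, Mul(-1, Add(4, Mul(-1, Add(Mul(3, Mul(-2, 36)), -3))))) = Add(5, Mul(-1, Add(4, Mul(-1, Add(Mul(3, -72), -3))))) = Add(5, Mul(-1, Add(4, Mul(-1, Add(-216, -3))))) = Add(5, Mul(-1, Add(4, Mul(-1, -219)))) = Add(5, Mul(-1, Add(4, 219))) = Add(5, Mul(-1, 223)) = Add(5, -223) = -218)
I = Rational(-1, 208) (I = Pow(Add(-218, 10), -1) = Pow(-208, -1) = Rational(-1, 208) ≈ -0.0048077)
Pow(I, 4) = Pow(Rational(-1, 208), 4) = Rational(1, 1871773696)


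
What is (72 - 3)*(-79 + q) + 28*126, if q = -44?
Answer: -4959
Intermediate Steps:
(72 - 3)*(-79 + q) + 28*126 = (72 - 3)*(-79 - 44) + 28*126 = 69*(-123) + 3528 = -8487 + 3528 = -4959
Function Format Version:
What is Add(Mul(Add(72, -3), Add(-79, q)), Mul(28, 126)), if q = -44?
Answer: -4959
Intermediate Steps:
Add(Mul(Add(72, -3), Add(-79, q)), Mul(28, 126)) = Add(Mul(Add(72, -3), Add(-79, -44)), Mul(28, 126)) = Add(Mul(69, -123), 3528) = Add(-8487, 3528) = -4959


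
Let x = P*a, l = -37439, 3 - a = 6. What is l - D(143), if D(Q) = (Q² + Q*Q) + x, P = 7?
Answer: -78316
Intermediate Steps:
a = -3 (a = 3 - 1*6 = 3 - 6 = -3)
x = -21 (x = 7*(-3) = -21)
D(Q) = -21 + 2*Q² (D(Q) = (Q² + Q*Q) - 21 = (Q² + Q²) - 21 = 2*Q² - 21 = -21 + 2*Q²)
l - D(143) = -37439 - (-21 + 2*143²) = -37439 - (-21 + 2*20449) = -37439 - (-21 + 40898) = -37439 - 1*40877 = -37439 - 40877 = -78316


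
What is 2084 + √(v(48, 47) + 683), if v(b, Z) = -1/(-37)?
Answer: 2084 + 18*√2886/37 ≈ 2110.1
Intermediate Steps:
v(b, Z) = 1/37 (v(b, Z) = -1*(-1/37) = 1/37)
2084 + √(v(48, 47) + 683) = 2084 + √(1/37 + 683) = 2084 + √(25272/37) = 2084 + 18*√2886/37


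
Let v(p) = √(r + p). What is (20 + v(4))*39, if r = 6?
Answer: 780 + 39*√10 ≈ 903.33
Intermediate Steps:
v(p) = √(6 + p)
(20 + v(4))*39 = (20 + √(6 + 4))*39 = (20 + √10)*39 = 780 + 39*√10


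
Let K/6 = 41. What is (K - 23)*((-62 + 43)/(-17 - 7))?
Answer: 4237/24 ≈ 176.54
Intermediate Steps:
K = 246 (K = 6*41 = 246)
(K - 23)*((-62 + 43)/(-17 - 7)) = (246 - 23)*((-62 + 43)/(-17 - 7)) = 223*(-19/(-24)) = 223*(-19*(-1/24)) = 223*(19/24) = 4237/24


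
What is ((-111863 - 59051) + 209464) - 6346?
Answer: 32204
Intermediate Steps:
((-111863 - 59051) + 209464) - 6346 = (-170914 + 209464) - 6346 = 38550 - 6346 = 32204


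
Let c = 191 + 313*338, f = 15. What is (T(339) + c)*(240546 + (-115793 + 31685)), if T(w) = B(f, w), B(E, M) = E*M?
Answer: 17375568660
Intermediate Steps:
c = 105985 (c = 191 + 105794 = 105985)
T(w) = 15*w
(T(339) + c)*(240546 + (-115793 + 31685)) = (15*339 + 105985)*(240546 + (-115793 + 31685)) = (5085 + 105985)*(240546 - 84108) = 111070*156438 = 17375568660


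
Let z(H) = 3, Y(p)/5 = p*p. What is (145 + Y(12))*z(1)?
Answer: 2595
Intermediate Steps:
Y(p) = 5*p**2 (Y(p) = 5*(p*p) = 5*p**2)
(145 + Y(12))*z(1) = (145 + 5*12**2)*3 = (145 + 5*144)*3 = (145 + 720)*3 = 865*3 = 2595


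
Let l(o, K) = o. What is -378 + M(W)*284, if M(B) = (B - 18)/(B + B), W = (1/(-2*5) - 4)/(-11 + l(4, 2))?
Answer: -188596/41 ≈ -4599.9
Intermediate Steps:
W = 41/70 (W = (1/(-2*5) - 4)/(-11 + 4) = (-½*⅕ - 4)/(-7) = (-⅒ - 4)*(-⅐) = -41/10*(-⅐) = 41/70 ≈ 0.58571)
M(B) = (-18 + B)/(2*B) (M(B) = (-18 + B)/((2*B)) = (-18 + B)*(1/(2*B)) = (-18 + B)/(2*B))
-378 + M(W)*284 = -378 + ((-18 + 41/70)/(2*(41/70)))*284 = -378 + ((½)*(70/41)*(-1219/70))*284 = -378 - 1219/82*284 = -378 - 173098/41 = -188596/41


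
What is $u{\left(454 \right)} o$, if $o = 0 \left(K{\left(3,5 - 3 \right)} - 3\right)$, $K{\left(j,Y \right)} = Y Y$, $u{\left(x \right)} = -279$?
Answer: $0$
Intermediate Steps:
$K{\left(j,Y \right)} = Y^{2}$
$o = 0$ ($o = 0 \left(\left(5 - 3\right)^{2} - 3\right) = 0 \left(2^{2} - 3\right) = 0 \left(4 - 3\right) = 0 \cdot 1 = 0$)
$u{\left(454 \right)} o = \left(-279\right) 0 = 0$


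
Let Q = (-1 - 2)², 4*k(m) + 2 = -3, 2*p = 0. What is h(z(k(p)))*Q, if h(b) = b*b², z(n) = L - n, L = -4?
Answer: -11979/64 ≈ -187.17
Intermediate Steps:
p = 0 (p = (½)*0 = 0)
k(m) = -5/4 (k(m) = -½ + (¼)*(-3) = -½ - ¾ = -5/4)
z(n) = -4 - n
Q = 9 (Q = (-3)² = 9)
h(b) = b³
h(z(k(p)))*Q = (-4 - 1*(-5/4))³*9 = (-4 + 5/4)³*9 = (-11/4)³*9 = -1331/64*9 = -11979/64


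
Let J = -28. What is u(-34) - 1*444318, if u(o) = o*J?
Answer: -443366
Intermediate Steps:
u(o) = -28*o (u(o) = o*(-28) = -28*o)
u(-34) - 1*444318 = -28*(-34) - 1*444318 = 952 - 444318 = -443366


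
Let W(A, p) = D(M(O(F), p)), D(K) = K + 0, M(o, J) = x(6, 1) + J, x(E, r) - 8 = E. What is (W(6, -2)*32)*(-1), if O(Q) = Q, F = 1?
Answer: -384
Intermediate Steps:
x(E, r) = 8 + E
M(o, J) = 14 + J (M(o, J) = (8 + 6) + J = 14 + J)
D(K) = K
W(A, p) = 14 + p
(W(6, -2)*32)*(-1) = ((14 - 2)*32)*(-1) = (12*32)*(-1) = 384*(-1) = -384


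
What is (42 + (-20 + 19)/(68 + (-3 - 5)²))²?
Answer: 30724849/17424 ≈ 1763.4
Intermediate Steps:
(42 + (-20 + 19)/(68 + (-3 - 5)²))² = (42 - 1/(68 + (-8)²))² = (42 - 1/(68 + 64))² = (42 - 1/132)² = (5543/132)² = 30724849/17424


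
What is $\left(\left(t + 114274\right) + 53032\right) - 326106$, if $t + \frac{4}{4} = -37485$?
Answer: $-196286$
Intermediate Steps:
$t = -37486$ ($t = -1 - 37485 = -37486$)
$\left(\left(t + 114274\right) + 53032\right) - 326106 = \left(\left(-37486 + 114274\right) + 53032\right) - 326106 = \left(76788 + 53032\right) - 326106 = 129820 - 326106 = -196286$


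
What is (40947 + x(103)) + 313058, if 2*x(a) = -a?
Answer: 707907/2 ≈ 3.5395e+5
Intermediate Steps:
x(a) = -a/2 (x(a) = (-a)/2 = -a/2)
(40947 + x(103)) + 313058 = (40947 - 1/2*103) + 313058 = (40947 - 103/2) + 313058 = 81791/2 + 313058 = 707907/2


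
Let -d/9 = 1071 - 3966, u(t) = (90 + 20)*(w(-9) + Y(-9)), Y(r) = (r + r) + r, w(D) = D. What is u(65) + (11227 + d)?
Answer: 33322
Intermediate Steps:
Y(r) = 3*r (Y(r) = 2*r + r = 3*r)
u(t) = -3960 (u(t) = (90 + 20)*(-9 + 3*(-9)) = 110*(-9 - 27) = 110*(-36) = -3960)
d = 26055 (d = -9*(1071 - 3966) = -9*(-2895) = 26055)
u(65) + (11227 + d) = -3960 + (11227 + 26055) = -3960 + 37282 = 33322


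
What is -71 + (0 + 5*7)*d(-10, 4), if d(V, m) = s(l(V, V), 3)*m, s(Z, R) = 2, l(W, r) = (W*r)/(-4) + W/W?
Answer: 209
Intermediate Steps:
l(W, r) = 1 - W*r/4 (l(W, r) = (W*r)*(-¼) + 1 = -W*r/4 + 1 = 1 - W*r/4)
d(V, m) = 2*m
-71 + (0 + 5*7)*d(-10, 4) = -71 + (0 + 5*7)*(2*4) = -71 + (0 + 35)*8 = -71 + 35*8 = -71 + 280 = 209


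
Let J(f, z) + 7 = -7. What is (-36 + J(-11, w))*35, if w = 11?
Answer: -1750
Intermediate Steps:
J(f, z) = -14 (J(f, z) = -7 - 7 = -14)
(-36 + J(-11, w))*35 = (-36 - 14)*35 = -50*35 = -1750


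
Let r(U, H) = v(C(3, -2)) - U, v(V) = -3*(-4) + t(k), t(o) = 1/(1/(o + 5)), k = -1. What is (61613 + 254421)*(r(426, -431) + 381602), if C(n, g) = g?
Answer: 120469632528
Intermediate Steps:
t(o) = 5 + o (t(o) = 1/(1/(5 + o)) = 5 + o)
v(V) = 16 (v(V) = -3*(-4) + (5 - 1) = 12 + 4 = 16)
r(U, H) = 16 - U
(61613 + 254421)*(r(426, -431) + 381602) = (61613 + 254421)*((16 - 1*426) + 381602) = 316034*((16 - 426) + 381602) = 316034*(-410 + 381602) = 316034*381192 = 120469632528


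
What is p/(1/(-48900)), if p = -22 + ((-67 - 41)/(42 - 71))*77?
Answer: -375454200/29 ≈ -1.2947e+7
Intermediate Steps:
p = 7678/29 (p = -22 - 108/(-29)*77 = -22 - 108*(-1/29)*77 = -22 + (108/29)*77 = -22 + 8316/29 = 7678/29 ≈ 264.76)
p/(1/(-48900)) = 7678/(29*(1/(-48900))) = 7678/(29*(-1/48900)) = (7678/29)*(-48900) = -375454200/29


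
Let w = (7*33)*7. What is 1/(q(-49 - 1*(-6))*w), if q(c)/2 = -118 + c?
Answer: -1/520674 ≈ -1.9206e-6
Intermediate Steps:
w = 1617 (w = 231*7 = 1617)
q(c) = -236 + 2*c (q(c) = 2*(-118 + c) = -236 + 2*c)
1/(q(-49 - 1*(-6))*w) = 1/(-236 + 2*(-49 - 1*(-6))*1617) = (1/1617)/(-236 + 2*(-49 + 6)) = (1/1617)/(-236 + 2*(-43)) = (1/1617)/(-236 - 86) = (1/1617)/(-322) = -1/322*1/1617 = -1/520674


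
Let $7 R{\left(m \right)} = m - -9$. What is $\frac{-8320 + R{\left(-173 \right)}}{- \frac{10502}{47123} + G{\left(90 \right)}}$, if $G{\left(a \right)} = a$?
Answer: $- \frac{688042923}{7403494} \approx -92.935$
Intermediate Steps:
$R{\left(m \right)} = \frac{9}{7} + \frac{m}{7}$ ($R{\left(m \right)} = \frac{m - -9}{7} = \frac{m + 9}{7} = \frac{9 + m}{7} = \frac{9}{7} + \frac{m}{7}$)
$\frac{-8320 + R{\left(-173 \right)}}{- \frac{10502}{47123} + G{\left(90 \right)}} = \frac{-8320 + \left(\frac{9}{7} + \frac{1}{7} \left(-173\right)\right)}{- \frac{10502}{47123} + 90} = \frac{-8320 + \left(\frac{9}{7} - \frac{173}{7}\right)}{\left(-10502\right) \frac{1}{47123} + 90} = \frac{-8320 - \frac{164}{7}}{- \frac{10502}{47123} + 90} = - \frac{58404}{7 \cdot \frac{4230568}{47123}} = \left(- \frac{58404}{7}\right) \frac{47123}{4230568} = - \frac{688042923}{7403494}$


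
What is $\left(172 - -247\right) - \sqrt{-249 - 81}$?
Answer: $419 - i \sqrt{330} \approx 419.0 - 18.166 i$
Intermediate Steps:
$\left(172 - -247\right) - \sqrt{-249 - 81} = \left(172 + 247\right) - \sqrt{-330} = 419 - i \sqrt{330}$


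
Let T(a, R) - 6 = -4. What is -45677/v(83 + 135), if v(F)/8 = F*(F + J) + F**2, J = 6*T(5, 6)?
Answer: -45677/781312 ≈ -0.058462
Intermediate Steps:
T(a, R) = 2 (T(a, R) = 6 - 4 = 2)
J = 12 (J = 6*2 = 12)
v(F) = 8*F**2 + 8*F*(12 + F) (v(F) = 8*(F*(F + 12) + F**2) = 8*(F*(12 + F) + F**2) = 8*(F**2 + F*(12 + F)) = 8*F**2 + 8*F*(12 + F))
-45677/v(83 + 135) = -45677*1/(16*(6 + (83 + 135))*(83 + 135)) = -45677*1/(3488*(6 + 218)) = -45677/(16*218*224) = -45677/781312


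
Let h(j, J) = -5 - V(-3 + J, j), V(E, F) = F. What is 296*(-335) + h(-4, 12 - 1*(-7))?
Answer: -99161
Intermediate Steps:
h(j, J) = -5 - j
296*(-335) + h(-4, 12 - 1*(-7)) = 296*(-335) + (-5 - 1*(-4)) = -99160 + (-5 + 4) = -99160 - 1 = -99161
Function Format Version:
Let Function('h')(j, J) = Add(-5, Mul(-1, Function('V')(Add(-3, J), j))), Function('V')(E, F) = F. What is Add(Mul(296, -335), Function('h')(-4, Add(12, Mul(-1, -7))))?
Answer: -99161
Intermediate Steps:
Function('h')(j, J) = Add(-5, Mul(-1, j))
Add(Mul(296, -335), Function('h')(-4, Add(12, Mul(-1, -7)))) = Add(Mul(296, -335), Add(-5, Mul(-1, -4))) = Add(-99160, Add(-5, 4)) = Add(-99160, -1) = -99161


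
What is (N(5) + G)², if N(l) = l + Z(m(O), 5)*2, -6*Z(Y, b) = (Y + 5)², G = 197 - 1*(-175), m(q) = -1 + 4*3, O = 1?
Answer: 765625/9 ≈ 85070.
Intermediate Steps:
m(q) = 11 (m(q) = -1 + 12 = 11)
G = 372 (G = 197 + 175 = 372)
Z(Y, b) = -(5 + Y)²/6 (Z(Y, b) = -(Y + 5)²/6 = -(5 + Y)²/6)
N(l) = -256/3 + l (N(l) = l - (5 + 11)²/6*2 = l - ⅙*16²*2 = l - ⅙*256*2 = l - 128/3*2 = l - 256/3 = -256/3 + l)
(N(5) + G)² = ((-256/3 + 5) + 372)² = (-241/3 + 372)² = (875/3)² = 765625/9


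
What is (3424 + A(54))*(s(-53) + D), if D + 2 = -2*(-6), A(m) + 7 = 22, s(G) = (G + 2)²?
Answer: 8979229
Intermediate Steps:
s(G) = (2 + G)²
A(m) = 15 (A(m) = -7 + 22 = 15)
D = 10 (D = -2 - 2*(-6) = -2 + 12 = 10)
(3424 + A(54))*(s(-53) + D) = (3424 + 15)*((2 - 53)² + 10) = 3439*((-51)² + 10) = 3439*(2601 + 10) = 3439*2611 = 8979229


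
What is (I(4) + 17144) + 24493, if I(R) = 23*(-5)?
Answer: 41522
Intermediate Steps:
I(R) = -115
(I(4) + 17144) + 24493 = (-115 + 17144) + 24493 = 17029 + 24493 = 41522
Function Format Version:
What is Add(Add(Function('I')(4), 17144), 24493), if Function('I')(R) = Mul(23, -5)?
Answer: 41522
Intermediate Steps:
Function('I')(R) = -115
Add(Add(Function('I')(4), 17144), 24493) = Add(Add(-115, 17144), 24493) = Add(17029, 24493) = 41522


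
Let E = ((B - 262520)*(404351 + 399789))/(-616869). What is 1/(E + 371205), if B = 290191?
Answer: 297/99534665 ≈ 2.9839e-6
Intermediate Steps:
E = -10713220/297 (E = ((290191 - 262520)*(404351 + 399789))/(-616869) = (27671*804140)*(-1/616869) = 22251357940*(-1/616869) = -10713220/297 ≈ -36071.)
1/(E + 371205) = 1/(-10713220/297 + 371205) = 1/(99534665/297) = 297/99534665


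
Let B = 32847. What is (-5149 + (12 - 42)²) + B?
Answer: 28598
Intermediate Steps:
(-5149 + (12 - 42)²) + B = (-5149 + (12 - 42)²) + 32847 = (-5149 + (-30)²) + 32847 = (-5149 + 900) + 32847 = -4249 + 32847 = 28598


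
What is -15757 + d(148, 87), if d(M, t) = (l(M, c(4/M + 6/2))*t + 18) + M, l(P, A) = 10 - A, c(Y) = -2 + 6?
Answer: -15069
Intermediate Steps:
c(Y) = 4
d(M, t) = 18 + M + 6*t (d(M, t) = ((10 - 1*4)*t + 18) + M = ((10 - 4)*t + 18) + M = (6*t + 18) + M = (18 + 6*t) + M = 18 + M + 6*t)
-15757 + d(148, 87) = -15757 + (18 + 148 + 6*87) = -15757 + (18 + 148 + 522) = -15757 + 688 = -15069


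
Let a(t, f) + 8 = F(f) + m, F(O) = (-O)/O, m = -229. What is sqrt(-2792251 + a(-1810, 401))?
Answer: I*sqrt(2792489) ≈ 1671.1*I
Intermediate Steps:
F(O) = -1
a(t, f) = -238 (a(t, f) = -8 + (-1 - 229) = -8 - 230 = -238)
sqrt(-2792251 + a(-1810, 401)) = sqrt(-2792251 - 238) = sqrt(-2792489) = I*sqrt(2792489)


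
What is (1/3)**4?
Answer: 1/81 ≈ 0.012346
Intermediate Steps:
(1/3)**4 = 1/81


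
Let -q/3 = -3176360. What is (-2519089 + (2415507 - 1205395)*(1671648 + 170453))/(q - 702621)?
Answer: 743048668741/2942153 ≈ 2.5255e+5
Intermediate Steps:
q = 9529080 (q = -3*(-3176360) = 9529080)
(-2519089 + (2415507 - 1205395)*(1671648 + 170453))/(q - 702621) = (-2519089 + (2415507 - 1205395)*(1671648 + 170453))/(9529080 - 702621) = (-2519089 + 1210112*1842101)/8826459 = (-2519089 + 2229148525312)*(1/8826459) = 2229146006223*(1/8826459) = 743048668741/2942153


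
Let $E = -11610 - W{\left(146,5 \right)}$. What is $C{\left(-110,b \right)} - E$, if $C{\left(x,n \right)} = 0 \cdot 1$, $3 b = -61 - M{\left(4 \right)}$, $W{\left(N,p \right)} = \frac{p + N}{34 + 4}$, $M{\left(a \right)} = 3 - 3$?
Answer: $\frac{441331}{38} \approx 11614.0$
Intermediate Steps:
$M{\left(a \right)} = 0$
$W{\left(N,p \right)} = \frac{N}{38} + \frac{p}{38}$ ($W{\left(N,p \right)} = \frac{N + p}{38} = \left(N + p\right) \frac{1}{38} = \frac{N}{38} + \frac{p}{38}$)
$b = - \frac{61}{3}$ ($b = \frac{-61 - 0}{3} = \frac{-61 + 0}{3} = \frac{1}{3} \left(-61\right) = - \frac{61}{3} \approx -20.333$)
$C{\left(x,n \right)} = 0$
$E = - \frac{441331}{38}$ ($E = -11610 - \left(\frac{1}{38} \cdot 146 + \frac{1}{38} \cdot 5\right) = -11610 - \left(\frac{73}{19} + \frac{5}{38}\right) = -11610 - \frac{151}{38} = - \frac{441331}{38} \approx -11614.0$)
$C{\left(-110,b \right)} - E = 0 - - \frac{441331}{38} = 0 + \frac{441331}{38} = \frac{441331}{38}$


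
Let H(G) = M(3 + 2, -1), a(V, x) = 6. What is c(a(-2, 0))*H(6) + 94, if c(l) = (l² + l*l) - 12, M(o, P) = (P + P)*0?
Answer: 94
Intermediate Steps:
M(o, P) = 0 (M(o, P) = (2*P)*0 = 0)
H(G) = 0
c(l) = -12 + 2*l² (c(l) = (l² + l²) - 12 = 2*l² - 12 = -12 + 2*l²)
c(a(-2, 0))*H(6) + 94 = (-12 + 2*6²)*0 + 94 = (-12 + 2*36)*0 + 94 = (-12 + 72)*0 + 94 = 60*0 + 94 = 0 + 94 = 94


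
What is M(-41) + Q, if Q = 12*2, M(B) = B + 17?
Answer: 0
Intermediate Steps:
M(B) = 17 + B
Q = 24
M(-41) + Q = (17 - 41) + 24 = -24 + 24 = 0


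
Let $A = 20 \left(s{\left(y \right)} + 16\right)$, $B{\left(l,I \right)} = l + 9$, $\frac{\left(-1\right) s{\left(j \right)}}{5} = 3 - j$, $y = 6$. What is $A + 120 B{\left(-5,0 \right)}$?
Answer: $1100$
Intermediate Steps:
$s{\left(j \right)} = -15 + 5 j$ ($s{\left(j \right)} = - 5 \left(3 - j\right) = -15 + 5 j$)
$B{\left(l,I \right)} = 9 + l$
$A = 620$ ($A = 20 \left(\left(-15 + 5 \cdot 6\right) + 16\right) = 20 \left(\left(-15 + 30\right) + 16\right) = 20 \left(15 + 16\right) = 20 \cdot 31 = 620$)
$A + 120 B{\left(-5,0 \right)} = 620 + 120 \left(9 - 5\right) = 620 + 120 \cdot 4 = 620 + 480 = 1100$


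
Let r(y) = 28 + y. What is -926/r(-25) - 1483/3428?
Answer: -3178777/10284 ≈ -309.10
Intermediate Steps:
-926/r(-25) - 1483/3428 = -926/(28 - 25) - 1483/3428 = -926/3 - 1483*1/3428 = -926*⅓ - 1483/3428 = -926/3 - 1483/3428 = -3178777/10284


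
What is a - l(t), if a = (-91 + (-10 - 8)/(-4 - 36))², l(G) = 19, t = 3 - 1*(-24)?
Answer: 3272121/400 ≈ 8180.3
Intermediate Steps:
t = 27 (t = 3 + 24 = 27)
a = 3279721/400 (a = (-91 - 18/(-40))² = (-91 - 18*(-1/40))² = (-91 + 9/20)² = (-1811/20)² = 3279721/400 ≈ 8199.3)
a - l(t) = 3279721/400 - 1*19 = 3279721/400 - 19 = 3272121/400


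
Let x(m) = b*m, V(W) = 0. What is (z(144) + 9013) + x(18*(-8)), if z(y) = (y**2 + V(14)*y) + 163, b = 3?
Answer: 29480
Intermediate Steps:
z(y) = 163 + y**2 (z(y) = (y**2 + 0*y) + 163 = (y**2 + 0) + 163 = y**2 + 163 = 163 + y**2)
x(m) = 3*m
(z(144) + 9013) + x(18*(-8)) = ((163 + 144**2) + 9013) + 3*(18*(-8)) = ((163 + 20736) + 9013) + 3*(-144) = (20899 + 9013) - 432 = 29912 - 432 = 29480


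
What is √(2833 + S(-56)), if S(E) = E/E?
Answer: √2834 ≈ 53.235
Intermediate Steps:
S(E) = 1
√(2833 + S(-56)) = √(2833 + 1) = √2834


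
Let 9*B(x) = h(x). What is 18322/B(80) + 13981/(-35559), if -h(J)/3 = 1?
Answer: -1954549975/35559 ≈ -54966.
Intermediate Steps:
h(J) = -3 (h(J) = -3*1 = -3)
B(x) = -1/3 (B(x) = (1/9)*(-3) = -1/3)
18322/B(80) + 13981/(-35559) = 18322/(-1/3) + 13981/(-35559) = 18322*(-3) + 13981*(-1/35559) = -54966 - 13981/35559 = -1954549975/35559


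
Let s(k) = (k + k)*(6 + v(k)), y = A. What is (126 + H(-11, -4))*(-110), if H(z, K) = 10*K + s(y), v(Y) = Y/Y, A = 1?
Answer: -11000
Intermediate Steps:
y = 1
v(Y) = 1
s(k) = 14*k (s(k) = (k + k)*(6 + 1) = (2*k)*7 = 14*k)
H(z, K) = 14 + 10*K (H(z, K) = 10*K + 14*1 = 10*K + 14 = 14 + 10*K)
(126 + H(-11, -4))*(-110) = (126 + (14 + 10*(-4)))*(-110) = (126 + (14 - 40))*(-110) = (126 - 26)*(-110) = 100*(-110) = -11000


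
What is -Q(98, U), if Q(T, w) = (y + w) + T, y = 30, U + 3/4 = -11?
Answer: -465/4 ≈ -116.25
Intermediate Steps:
U = -47/4 (U = -¾ - 11 = -47/4 ≈ -11.750)
Q(T, w) = 30 + T + w (Q(T, w) = (30 + w) + T = 30 + T + w)
-Q(98, U) = -(30 + 98 - 47/4) = -1*465/4 = -465/4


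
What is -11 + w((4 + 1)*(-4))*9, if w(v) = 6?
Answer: 43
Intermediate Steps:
-11 + w((4 + 1)*(-4))*9 = -11 + 6*9 = -11 + 54 = 43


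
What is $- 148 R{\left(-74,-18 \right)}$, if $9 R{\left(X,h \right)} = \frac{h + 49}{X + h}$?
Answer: $\frac{1147}{207} \approx 5.5411$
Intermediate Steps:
$R{\left(X,h \right)} = \frac{49 + h}{9 \left(X + h\right)}$ ($R{\left(X,h \right)} = \frac{\left(h + 49\right) \frac{1}{X + h}}{9} = \frac{\left(49 + h\right) \frac{1}{X + h}}{9} = \frac{\frac{1}{X + h} \left(49 + h\right)}{9} = \frac{49 + h}{9 \left(X + h\right)}$)
$- 148 R{\left(-74,-18 \right)} = - 148 \frac{49 - 18}{9 \left(-74 - 18\right)} = - 148 \cdot \frac{1}{9} \frac{1}{-92} \cdot 31 = - 148 \cdot \frac{1}{9} \left(- \frac{1}{92}\right) 31 = \left(-148\right) \left(- \frac{31}{828}\right) = \frac{1147}{207}$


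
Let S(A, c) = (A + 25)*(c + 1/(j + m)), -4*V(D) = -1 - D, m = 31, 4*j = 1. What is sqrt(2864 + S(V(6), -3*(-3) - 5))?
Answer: sqrt(1857410)/25 ≈ 54.515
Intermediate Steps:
j = 1/4 (j = (1/4)*1 = 1/4 ≈ 0.25000)
V(D) = 1/4 + D/4 (V(D) = -(-1 - D)/4 = 1/4 + D/4)
S(A, c) = (25 + A)*(4/125 + c) (S(A, c) = (A + 25)*(c + 1/(1/4 + 31)) = (25 + A)*(c + 1/(125/4)) = (25 + A)*(c + 4/125) = (25 + A)*(4/125 + c))
sqrt(2864 + S(V(6), -3*(-3) - 5)) = sqrt(2864 + (4/5 + 25*(-3*(-3) - 5) + 4*(1/4 + (1/4)*6)/125 + (1/4 + (1/4)*6)*(-3*(-3) - 5))) = sqrt(2864 + (4/5 + 25*(9 - 5) + 4*(1/4 + 3/2)/125 + (1/4 + 3/2)*(9 - 5))) = sqrt(2864 + (4/5 + 25*4 + (4/125)*(7/4) + (7/4)*4)) = sqrt(2864 + (4/5 + 100 + 7/125 + 7)) = sqrt(2864 + 13482/125) = sqrt(371482/125) = sqrt(1857410)/25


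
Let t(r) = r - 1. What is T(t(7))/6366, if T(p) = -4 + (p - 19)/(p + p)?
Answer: -61/76392 ≈ -0.00079851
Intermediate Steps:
t(r) = -1 + r
T(p) = -4 + (-19 + p)/(2*p) (T(p) = -4 + (-19 + p)/((2*p)) = -4 + (-19 + p)*(1/(2*p)) = -4 + (-19 + p)/(2*p))
T(t(7))/6366 = ((-19 - 7*(-1 + 7))/(2*(-1 + 7)))/6366 = ((½)*(-19 - 7*6)/6)*(1/6366) = ((½)*(⅙)*(-19 - 42))*(1/6366) = ((½)*(⅙)*(-61))*(1/6366) = -61/12*1/6366 = -61/76392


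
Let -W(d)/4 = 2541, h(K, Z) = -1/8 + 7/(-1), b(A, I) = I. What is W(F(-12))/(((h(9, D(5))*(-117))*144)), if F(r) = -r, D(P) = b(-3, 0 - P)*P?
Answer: -1694/20007 ≈ -0.084670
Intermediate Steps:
D(P) = -P² (D(P) = (0 - P)*P = (-P)*P = -P²)
h(K, Z) = -57/8 (h(K, Z) = -1*⅛ + 7*(-1) = -⅛ - 7 = -57/8)
W(d) = -10164 (W(d) = -4*2541 = -10164)
W(F(-12))/(((h(9, D(5))*(-117))*144)) = -10164/(-57/8*(-117)*144) = -10164/((6669/8)*144) = -10164/120042 = -10164*1/120042 = -1694/20007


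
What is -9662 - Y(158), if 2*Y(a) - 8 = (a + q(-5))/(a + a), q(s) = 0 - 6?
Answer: -763633/79 ≈ -9666.2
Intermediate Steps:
q(s) = -6
Y(a) = 4 + (-6 + a)/(4*a) (Y(a) = 4 + ((a - 6)/(a + a))/2 = 4 + ((-6 + a)/((2*a)))/2 = 4 + ((-6 + a)*(1/(2*a)))/2 = 4 + ((-6 + a)/(2*a))/2 = 4 + (-6 + a)/(4*a))
-9662 - Y(158) = -9662 - (-6 + 17*158)/(4*158) = -9662 - (-6 + 2686)/(4*158) = -9662 - 2680/(4*158) = -9662 - 1*335/79 = -9662 - 335/79 = -763633/79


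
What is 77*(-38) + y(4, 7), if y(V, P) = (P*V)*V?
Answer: -2814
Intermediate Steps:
y(V, P) = P*V**2
77*(-38) + y(4, 7) = 77*(-38) + 7*4**2 = -2926 + 7*16 = -2926 + 112 = -2814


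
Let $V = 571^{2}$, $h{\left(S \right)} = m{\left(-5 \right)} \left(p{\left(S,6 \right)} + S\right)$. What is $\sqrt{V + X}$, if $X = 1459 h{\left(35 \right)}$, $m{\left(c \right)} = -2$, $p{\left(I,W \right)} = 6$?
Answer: $\sqrt{206403} \approx 454.32$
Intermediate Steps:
$h{\left(S \right)} = -12 - 2 S$ ($h{\left(S \right)} = - 2 \left(6 + S\right) = -12 - 2 S$)
$V = 326041$
$X = -119638$ ($X = 1459 \left(-12 - 70\right) = 1459 \left(-82\right) = -119638$)
$\sqrt{V + X} = \sqrt{326041 - 119638} = \sqrt{206403}$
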